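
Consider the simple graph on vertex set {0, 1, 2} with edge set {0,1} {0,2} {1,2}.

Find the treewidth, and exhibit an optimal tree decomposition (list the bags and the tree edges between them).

A single bag containing all 3 vertices is trivially a valid decomposition of width 2. For the lower bound, the 3 vertices {0, 1, 2} are pairwise adjacent, and any tree decomposition puts a clique entirely inside one bag — forcing width ≥ 2. Therefore the treewidth is 2.

Treewidth 2.
Bags: B1 = {0, 1, 2}
Tree: (single bag)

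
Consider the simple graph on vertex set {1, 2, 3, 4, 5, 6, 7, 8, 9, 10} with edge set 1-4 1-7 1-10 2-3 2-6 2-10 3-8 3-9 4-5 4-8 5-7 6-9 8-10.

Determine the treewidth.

2

A width-2 tree decomposition is:
Bags: B1 = {3, 6, 9}  B2 = {2, 3, 6}  B3 = {2, 3, 8}  B4 = {2, 8, 10}  B5 = {4, 8, 10}  B6 = {1, 4, 10}  B7 = {1, 4, 5}  B8 = {1, 5, 7}
Tree: B1–B2, B2–B3, B3–B4, B4–B5, B5–B6, B6–B7, B7–B8
Each bag holds 3 vertices, so the decomposition has width 2, which upper-bounds the treewidth. For the lower bound, G contains the cycle 9–6–2–3–9, so G is not a forest; only forests have treewidth ≤ 1, hence tw(G) ≥ 2. The upper and lower bounds meet at 2, so that is the treewidth.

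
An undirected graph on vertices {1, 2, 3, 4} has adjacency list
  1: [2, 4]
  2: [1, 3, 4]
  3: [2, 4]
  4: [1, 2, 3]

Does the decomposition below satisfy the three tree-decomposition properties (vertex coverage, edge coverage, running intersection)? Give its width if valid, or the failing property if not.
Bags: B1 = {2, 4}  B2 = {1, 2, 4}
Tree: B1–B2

No — vertex 3 appears in no bag.

A tree decomposition must satisfy three properties: every vertex lies in some bag; for every edge, both endpoints lie together in some bag; and for every vertex, the bags containing it form a connected subtree. Here vertex 3 appears in no bag, so the decomposition is invalid.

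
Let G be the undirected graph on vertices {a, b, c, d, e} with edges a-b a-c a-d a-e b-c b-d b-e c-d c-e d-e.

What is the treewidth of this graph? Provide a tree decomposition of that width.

Treewidth 4.
One such decomposition:
Bags: B1 = {a, b, c, d, e}
Tree: (single bag)

With just one bag of size 5, the width is 5 − 1 = 4, so tw(G) ≤ 4. For the lower bound, the 5 vertices {a, b, c, d, e} are pairwise adjacent, and any tree decomposition puts a clique entirely inside one bag — forcing width ≥ 4. The upper and lower bounds meet at 4, so that is the treewidth.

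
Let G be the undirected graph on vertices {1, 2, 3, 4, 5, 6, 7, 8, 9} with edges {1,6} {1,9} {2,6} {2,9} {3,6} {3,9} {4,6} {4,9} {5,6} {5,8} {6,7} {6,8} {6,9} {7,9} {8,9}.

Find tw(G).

A width-2 tree decomposition is:
Bags: B1 = {1, 6, 9}  B2 = {3, 6, 9}  B3 = {6, 8, 9}  B4 = {2, 6, 9}  B5 = {6, 7, 9}  B6 = {5, 6, 8}  B7 = {4, 6, 9}
Tree: B1–B2, B1–B3, B1–B4, B2–B5, B3–B6, B1–B7
The largest bag has 3 vertices, giving width 2; this decomposition certifies tw(G) ≤ 2. For the lower bound, the 3 vertices {1, 6, 9} are pairwise adjacent, and any tree decomposition puts a clique entirely inside one bag — forcing width ≥ 2. Therefore the treewidth is 2.

2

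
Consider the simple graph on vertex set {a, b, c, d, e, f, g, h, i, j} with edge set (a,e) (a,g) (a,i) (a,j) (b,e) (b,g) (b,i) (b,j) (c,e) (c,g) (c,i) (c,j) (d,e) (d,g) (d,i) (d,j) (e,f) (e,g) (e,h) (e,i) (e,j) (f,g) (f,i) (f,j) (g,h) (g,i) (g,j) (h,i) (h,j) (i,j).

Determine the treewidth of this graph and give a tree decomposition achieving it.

Treewidth 4.
One such decomposition:
Bags: B1 = {b, e, g, i, j}  B2 = {a, e, g, i, j}  B3 = {d, e, g, i, j}  B4 = {e, g, h, i, j}  B5 = {e, f, g, i, j}  B6 = {c, e, g, i, j}
Tree: B1–B2, B1–B3, B3–B4, B1–B5, B1–B6

Every bag has size at most 5, so the width is 5 − 1 = 4 and tw(G) ≤ 4. For the lower bound, the 5 vertices {d, e, g, i, j} are pairwise adjacent, and any tree decomposition puts a clique entirely inside one bag — forcing width ≥ 4. Hence tw(G) = 4 exactly.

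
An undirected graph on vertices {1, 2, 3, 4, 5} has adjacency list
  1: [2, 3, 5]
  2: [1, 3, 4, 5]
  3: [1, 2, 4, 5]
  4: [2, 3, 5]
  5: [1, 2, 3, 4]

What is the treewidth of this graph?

3

A width-3 tree decomposition is:
Bags: B1 = {1, 2, 3, 5}  B2 = {2, 3, 4, 5}
Tree: B1–B2
The largest bag has 4 vertices, giving width 3; this decomposition certifies tw(G) ≤ 3. For the lower bound, the 4 vertices {1, 2, 3, 5} are pairwise adjacent, and any tree decomposition puts a clique entirely inside one bag — forcing width ≥ 3. The upper and lower bounds meet at 3, so that is the treewidth.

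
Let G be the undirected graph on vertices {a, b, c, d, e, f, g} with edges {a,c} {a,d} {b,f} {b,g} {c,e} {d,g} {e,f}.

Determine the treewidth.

2

A width-2 tree decomposition is:
Bags: B1 = {b, d, g}  B2 = {a, b, d}  B3 = {a, b, c}  B4 = {b, c, e}  B5 = {b, e, f}
Tree: B1–B2, B2–B3, B3–B4, B4–B5
Every bag has size at most 3, so the width is 3 − 1 = 2 and tw(G) ≤ 2. For the lower bound, G contains the cycle b–g–d–a–c–e–f–b, so G is not a forest; only forests have treewidth ≤ 1, hence tw(G) ≥ 2. Combining the bounds, tw(G) = 2.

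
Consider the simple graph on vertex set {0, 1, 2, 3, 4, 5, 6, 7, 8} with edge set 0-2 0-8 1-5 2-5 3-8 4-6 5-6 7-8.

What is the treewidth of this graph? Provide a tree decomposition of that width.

Treewidth 1.
One optimal decomposition is:
Bags: B1 = {0, 2}  B2 = {2, 5}  B3 = {0, 8}  B4 = {1, 5}  B5 = {3, 8}  B6 = {7, 8}  B7 = {5, 6}  B8 = {4, 6}
Tree: B1–B2, B1–B3, B2–B4, B3–B5, B3–B6, B4–B7, B7–B8

The largest bag has 2 vertices, giving width 1; this decomposition certifies tw(G) ≤ 1. Any graph with an edge has treewidth ≥ 1, and G has the edge 0–2. Combining the bounds, tw(G) = 1.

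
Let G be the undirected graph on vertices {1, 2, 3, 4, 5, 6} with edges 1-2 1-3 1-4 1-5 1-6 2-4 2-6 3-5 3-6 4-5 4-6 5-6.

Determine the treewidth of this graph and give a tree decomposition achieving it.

Treewidth 3.
One such decomposition:
Bags: B1 = {1, 3, 5, 6}  B2 = {1, 4, 5, 6}  B3 = {1, 2, 4, 6}
Tree: B1–B2, B2–B3

Every bag has size at most 4, so the width is 4 − 1 = 3 and tw(G) ≤ 3. On the other hand G contains the 4-clique {1, 3, 5, 6}. A clique must lie in a single bag of any decomposition, so no decomposition can have width below 3. Hence tw(G) = 3 exactly.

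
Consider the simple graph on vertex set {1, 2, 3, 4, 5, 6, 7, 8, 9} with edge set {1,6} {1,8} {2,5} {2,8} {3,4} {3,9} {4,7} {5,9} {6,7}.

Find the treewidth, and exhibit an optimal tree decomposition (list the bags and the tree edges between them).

Every bag has size at most 3, so the width is 3 − 1 = 2 and tw(G) ≤ 2. For the lower bound, G contains the cycle 2–8–1–6–7–4–3–9–5–2, so G is not a forest; only forests have treewidth ≤ 1, hence tw(G) ≥ 2. Hence tw(G) = 2 exactly.

Treewidth 2.
One such decomposition:
Bags: B1 = {1, 2, 8}  B2 = {1, 2, 6}  B3 = {2, 6, 7}  B4 = {2, 4, 7}  B5 = {2, 3, 4}  B6 = {2, 3, 9}  B7 = {2, 5, 9}
Tree: B1–B2, B2–B3, B3–B4, B4–B5, B5–B6, B6–B7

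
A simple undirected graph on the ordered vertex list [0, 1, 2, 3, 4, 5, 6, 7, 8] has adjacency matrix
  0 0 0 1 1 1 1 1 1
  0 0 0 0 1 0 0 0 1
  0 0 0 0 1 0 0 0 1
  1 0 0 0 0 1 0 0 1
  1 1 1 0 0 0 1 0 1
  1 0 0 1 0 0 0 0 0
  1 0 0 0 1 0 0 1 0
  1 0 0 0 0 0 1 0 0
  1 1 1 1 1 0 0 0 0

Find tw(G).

A width-2 tree decomposition is:
Bags: B1 = {0, 4, 8}  B2 = {0, 3, 8}  B3 = {0, 4, 6}  B4 = {0, 3, 5}  B5 = {2, 4, 8}  B6 = {0, 6, 7}  B7 = {1, 4, 8}
Tree: B1–B2, B1–B3, B2–B4, B1–B5, B3–B6, B5–B7
Each bag holds 3 vertices, so the decomposition has width 2, which upper-bounds the treewidth. For the lower bound, the 3 vertices {0, 3, 8} are pairwise adjacent, and any tree decomposition puts a clique entirely inside one bag — forcing width ≥ 2. Hence tw(G) = 2 exactly.

2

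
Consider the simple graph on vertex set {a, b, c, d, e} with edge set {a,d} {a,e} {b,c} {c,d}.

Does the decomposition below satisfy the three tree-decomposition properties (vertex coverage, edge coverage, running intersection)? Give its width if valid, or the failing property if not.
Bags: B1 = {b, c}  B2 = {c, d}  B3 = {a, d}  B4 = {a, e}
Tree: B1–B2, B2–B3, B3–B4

Yes; width 1.

Checking the three conditions: (i) the bags cover all of {a, b, c, d, e}; (ii) for each edge, some bag contains both endpoints; (iii) the bags containing any fixed vertex form a subtree. All hold, so the decomposition is valid with width 2 − 1 = 1.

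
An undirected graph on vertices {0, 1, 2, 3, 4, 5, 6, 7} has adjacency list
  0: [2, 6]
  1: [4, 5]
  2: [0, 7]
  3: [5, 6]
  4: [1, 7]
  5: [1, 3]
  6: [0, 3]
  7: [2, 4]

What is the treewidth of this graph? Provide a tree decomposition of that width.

The largest bag has 3 vertices, giving width 2; this decomposition certifies tw(G) ≤ 2. For the lower bound, G contains the cycle 1–5–3–6–0–2–7–4–1, so G is not a forest; only forests have treewidth ≤ 1, hence tw(G) ≥ 2. Therefore the treewidth is 2.

Treewidth 2.
One such decomposition:
Bags: B1 = {1, 3, 5}  B2 = {1, 3, 6}  B3 = {0, 1, 6}  B4 = {0, 1, 2}  B5 = {1, 2, 7}  B6 = {1, 4, 7}
Tree: B1–B2, B2–B3, B3–B4, B4–B5, B5–B6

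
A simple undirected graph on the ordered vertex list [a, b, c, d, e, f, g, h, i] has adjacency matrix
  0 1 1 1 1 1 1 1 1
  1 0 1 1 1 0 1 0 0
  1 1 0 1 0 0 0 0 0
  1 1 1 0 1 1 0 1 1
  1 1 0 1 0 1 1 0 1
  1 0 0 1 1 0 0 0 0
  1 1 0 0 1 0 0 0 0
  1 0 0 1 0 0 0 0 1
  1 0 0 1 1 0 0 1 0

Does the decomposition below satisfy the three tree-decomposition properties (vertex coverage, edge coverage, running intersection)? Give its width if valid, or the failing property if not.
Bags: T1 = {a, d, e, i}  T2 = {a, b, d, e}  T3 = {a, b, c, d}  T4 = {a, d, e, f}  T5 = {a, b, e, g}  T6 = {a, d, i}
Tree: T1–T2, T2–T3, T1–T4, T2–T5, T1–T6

No — vertex h appears in no bag.

A tree decomposition must satisfy three properties: every vertex lies in some bag; for every edge, both endpoints lie together in some bag; and for every vertex, the bags containing it form a connected subtree. Here vertex h appears in no bag, so the decomposition is invalid.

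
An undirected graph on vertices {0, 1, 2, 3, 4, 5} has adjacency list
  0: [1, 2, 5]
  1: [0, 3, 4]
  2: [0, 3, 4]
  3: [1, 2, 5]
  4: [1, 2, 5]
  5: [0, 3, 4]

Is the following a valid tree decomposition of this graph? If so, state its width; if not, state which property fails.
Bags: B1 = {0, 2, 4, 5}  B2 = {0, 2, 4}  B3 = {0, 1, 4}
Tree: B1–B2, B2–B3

No — vertex 3 appears in no bag.

A tree decomposition must satisfy three properties: every vertex lies in some bag; for every edge, both endpoints lie together in some bag; and for every vertex, the bags containing it form a connected subtree. Here vertex 3 appears in no bag, so the decomposition is invalid.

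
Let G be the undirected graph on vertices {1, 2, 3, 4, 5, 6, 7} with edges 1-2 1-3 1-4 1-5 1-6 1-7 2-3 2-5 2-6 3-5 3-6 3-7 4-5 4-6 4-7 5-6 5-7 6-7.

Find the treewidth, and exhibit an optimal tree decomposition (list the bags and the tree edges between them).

The largest bag has 5 vertices, giving width 4; this decomposition certifies tw(G) ≤ 4. On the other hand G contains the 5-clique {1, 2, 3, 5, 6}. A clique must lie in a single bag of any decomposition, so no decomposition can have width below 4. Combining the bounds, tw(G) = 4.

Treewidth 4.
Bags: B1 = {1, 3, 5, 6, 7}  B2 = {1, 4, 5, 6, 7}  B3 = {1, 2, 3, 5, 6}
Tree: B1–B2, B1–B3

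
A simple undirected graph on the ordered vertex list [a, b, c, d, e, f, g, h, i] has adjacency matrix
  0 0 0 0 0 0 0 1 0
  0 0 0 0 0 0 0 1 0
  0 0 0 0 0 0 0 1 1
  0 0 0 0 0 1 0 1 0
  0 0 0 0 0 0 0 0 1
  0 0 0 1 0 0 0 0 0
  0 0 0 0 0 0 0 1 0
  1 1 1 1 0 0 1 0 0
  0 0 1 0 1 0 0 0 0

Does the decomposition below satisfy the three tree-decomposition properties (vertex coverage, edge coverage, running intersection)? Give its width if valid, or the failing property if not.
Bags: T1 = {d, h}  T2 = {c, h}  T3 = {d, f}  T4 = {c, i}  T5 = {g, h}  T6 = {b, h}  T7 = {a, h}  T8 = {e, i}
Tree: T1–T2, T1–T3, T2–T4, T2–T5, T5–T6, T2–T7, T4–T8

Vertex coverage: the bags together contain {a, b, c, d, e, f, g, h, i}, the full vertex set. Edge coverage: each edge of G has both endpoints in at least one bag. Running intersection: for every vertex, the bags containing it form a connected subtree. All three properties hold, so this is a valid tree decomposition of width max|bag| − 1 = 1, and hence tw(G) ≤ 1.

Yes; width 1.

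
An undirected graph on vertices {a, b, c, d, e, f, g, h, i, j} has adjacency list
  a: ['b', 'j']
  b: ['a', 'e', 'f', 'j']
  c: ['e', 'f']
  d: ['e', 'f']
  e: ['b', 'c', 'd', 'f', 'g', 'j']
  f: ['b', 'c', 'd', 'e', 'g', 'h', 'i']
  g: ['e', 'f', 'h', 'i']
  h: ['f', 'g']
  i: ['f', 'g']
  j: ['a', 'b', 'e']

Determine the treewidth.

2

A width-2 tree decomposition is:
Bags: B1 = {d, e, f}  B2 = {e, f, g}  B3 = {b, e, f}  B4 = {f, g, i}  B5 = {b, e, j}  B6 = {a, b, j}  B7 = {f, g, h}  B8 = {c, e, f}
Tree: B1–B2, B1–B3, B2–B4, B3–B5, B5–B6, B2–B7, B2–B8
The largest bag has 3 vertices, giving width 2; this decomposition certifies tw(G) ≤ 2. For the lower bound, the 3 vertices {a, b, j} are pairwise adjacent, and any tree decomposition puts a clique entirely inside one bag — forcing width ≥ 2. The upper and lower bounds meet at 2, so that is the treewidth.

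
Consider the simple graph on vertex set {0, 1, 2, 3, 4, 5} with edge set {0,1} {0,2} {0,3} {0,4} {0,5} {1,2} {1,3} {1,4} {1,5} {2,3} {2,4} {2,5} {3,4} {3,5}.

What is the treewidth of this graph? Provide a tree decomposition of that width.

The largest bag has 5 vertices, giving width 4; this decomposition certifies tw(G) ≤ 4. For the lower bound, the 5 vertices {0, 1, 2, 3, 4} are pairwise adjacent, and any tree decomposition puts a clique entirely inside one bag — forcing width ≥ 4. Combining the bounds, tw(G) = 4.

Treewidth 4.
One such decomposition:
Bags: B1 = {0, 1, 2, 3, 5}  B2 = {0, 1, 2, 3, 4}
Tree: B1–B2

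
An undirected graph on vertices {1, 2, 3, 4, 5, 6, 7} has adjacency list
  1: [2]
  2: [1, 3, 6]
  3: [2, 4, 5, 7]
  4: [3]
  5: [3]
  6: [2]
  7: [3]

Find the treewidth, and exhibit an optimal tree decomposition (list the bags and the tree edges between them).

Each bag holds 2 vertices, so the decomposition has width 1, which upper-bounds the treewidth. G has an edge, so its treewidth is at least 1. Combining the bounds, tw(G) = 1.

Treewidth 1.
One optimal decomposition is:
Bags: B1 = {2, 6}  B2 = {2, 3}  B3 = {3, 7}  B4 = {3, 5}  B5 = {1, 2}  B6 = {3, 4}
Tree: B1–B2, B2–B3, B2–B4, B1–B5, B3–B6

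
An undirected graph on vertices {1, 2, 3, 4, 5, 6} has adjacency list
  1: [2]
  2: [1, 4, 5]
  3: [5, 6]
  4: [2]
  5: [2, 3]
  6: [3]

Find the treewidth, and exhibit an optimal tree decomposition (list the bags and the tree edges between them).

Treewidth 1.
One such decomposition:
Bags: B1 = {3, 5}  B2 = {2, 5}  B3 = {1, 2}  B4 = {2, 4}  B5 = {3, 6}
Tree: B1–B2, B2–B3, B2–B4, B1–B5

Every bag has size at most 2, so the width is 2 − 1 = 1 and tw(G) ≤ 1. Any graph with an edge has treewidth ≥ 1, and G has the edge 5–3. Hence tw(G) = 1 exactly.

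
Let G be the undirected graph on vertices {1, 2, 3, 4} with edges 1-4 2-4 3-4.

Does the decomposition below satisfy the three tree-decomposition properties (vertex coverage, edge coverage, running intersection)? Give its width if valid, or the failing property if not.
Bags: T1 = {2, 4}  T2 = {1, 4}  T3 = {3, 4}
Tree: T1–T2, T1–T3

Yes; width 1.

Every vertex of G appears in some bag (union = {1, 2, 3, 4}); every edge is covered by a bag; and for each vertex v the set of bags containing v is connected in the bag tree. The decomposition is therefore valid. The largest bag has 2 vertices, so the width is 1.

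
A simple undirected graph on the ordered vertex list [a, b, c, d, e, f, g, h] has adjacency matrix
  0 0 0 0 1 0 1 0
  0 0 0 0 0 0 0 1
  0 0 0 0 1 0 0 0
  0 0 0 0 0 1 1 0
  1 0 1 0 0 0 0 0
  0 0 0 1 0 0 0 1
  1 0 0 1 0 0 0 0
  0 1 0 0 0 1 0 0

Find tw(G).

1

A width-1 tree decomposition is:
Bags: B1 = {b, h}  B2 = {f, h}  B3 = {d, f}  B4 = {d, g}  B5 = {a, g}  B6 = {a, e}  B7 = {c, e}
Tree: B1–B2, B2–B3, B3–B4, B4–B5, B5–B6, B6–B7
Each bag holds 2 vertices, so the decomposition has width 1, which upper-bounds the treewidth. G has an edge, so its treewidth is at least 1. Hence tw(G) = 1 exactly.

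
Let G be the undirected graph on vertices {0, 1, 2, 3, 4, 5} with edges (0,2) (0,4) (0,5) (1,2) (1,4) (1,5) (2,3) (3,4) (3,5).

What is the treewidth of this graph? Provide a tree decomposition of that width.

Every bag has size at most 4, so the width is 4 − 1 = 3 and tw(G) ≤ 3. For the lower bound: the 4 vertex sets {3,5}, {0,4}, {1}, {2} are disjoint, each induces a connected subgraph, and every pair is joined by at least one edge of G. Contracting each set to a single vertex therefore yields K_{4} as a minor, and since treewidth is minor-monotone, tw(G) ≥ tw(K_{4}) = 3. Hence tw(G) = 3 exactly.

Treewidth 3.
Bags: B1 = {0, 1, 3, 5}  B2 = {0, 1, 3, 4}  B3 = {0, 1, 2, 3}
Tree: B1–B2, B2–B3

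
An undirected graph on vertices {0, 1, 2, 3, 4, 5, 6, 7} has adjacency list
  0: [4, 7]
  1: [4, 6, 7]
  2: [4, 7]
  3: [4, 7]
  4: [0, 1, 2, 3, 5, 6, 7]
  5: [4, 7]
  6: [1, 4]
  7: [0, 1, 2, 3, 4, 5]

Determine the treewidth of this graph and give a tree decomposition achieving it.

Every bag has size at most 3, so the width is 3 − 1 = 2 and tw(G) ≤ 2. On the other hand G contains the 3-clique {1, 4, 6}. A clique must lie in a single bag of any decomposition, so no decomposition can have width below 2. Hence tw(G) = 2 exactly.

Treewidth 2.
Bags: B1 = {1, 4, 7}  B2 = {2, 4, 7}  B3 = {4, 5, 7}  B4 = {1, 4, 6}  B5 = {0, 4, 7}  B6 = {3, 4, 7}
Tree: B1–B2, B1–B3, B1–B4, B3–B5, B5–B6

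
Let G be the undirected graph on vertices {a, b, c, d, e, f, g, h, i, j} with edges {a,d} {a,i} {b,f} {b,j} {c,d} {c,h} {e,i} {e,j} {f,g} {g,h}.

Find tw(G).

A width-2 tree decomposition is:
Bags: B1 = {a, d, i}  B2 = {d, e, i}  B3 = {d, e, j}  B4 = {b, d, j}  B5 = {b, d, f}  B6 = {d, f, g}  B7 = {d, g, h}  B8 = {c, d, h}
Tree: B1–B2, B2–B3, B3–B4, B4–B5, B5–B6, B6–B7, B7–B8
Each bag holds 3 vertices, so the decomposition has width 2, which upper-bounds the treewidth. The edges d–a–i–e–j–b–f–g–h–c–d form a cycle, so G is not a tree and its treewidth is at least 2. Hence tw(G) = 2 exactly.

2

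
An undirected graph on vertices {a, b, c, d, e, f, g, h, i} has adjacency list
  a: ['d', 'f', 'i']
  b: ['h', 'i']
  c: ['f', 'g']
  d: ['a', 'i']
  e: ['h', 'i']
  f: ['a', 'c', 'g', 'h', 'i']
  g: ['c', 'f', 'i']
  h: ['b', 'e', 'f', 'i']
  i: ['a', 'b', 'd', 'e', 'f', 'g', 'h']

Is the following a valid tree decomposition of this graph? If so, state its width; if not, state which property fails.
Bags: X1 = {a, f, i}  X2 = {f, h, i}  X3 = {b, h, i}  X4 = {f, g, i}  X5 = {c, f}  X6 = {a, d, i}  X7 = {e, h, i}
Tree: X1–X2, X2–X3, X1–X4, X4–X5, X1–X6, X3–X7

No — edge (g,c) lies in no bag.

A tree decomposition must satisfy three properties: every vertex lies in some bag; for every edge, both endpoints lie together in some bag; and for every vertex, the bags containing it form a connected subtree. Here edge (g,c) lies in no bag, so the decomposition is invalid.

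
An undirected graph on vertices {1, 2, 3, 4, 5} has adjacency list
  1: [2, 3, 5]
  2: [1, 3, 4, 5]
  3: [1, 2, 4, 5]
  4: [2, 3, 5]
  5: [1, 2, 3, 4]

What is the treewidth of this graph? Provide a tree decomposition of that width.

Treewidth 3.
One optimal decomposition is:
Bags: B1 = {1, 2, 3, 5}  B2 = {2, 3, 4, 5}
Tree: B1–B2

Every bag has size at most 4, so the width is 4 − 1 = 3 and tw(G) ≤ 3. On the other hand G contains the 4-clique {1, 2, 3, 5}. A clique must lie in a single bag of any decomposition, so no decomposition can have width below 3. Hence tw(G) = 3 exactly.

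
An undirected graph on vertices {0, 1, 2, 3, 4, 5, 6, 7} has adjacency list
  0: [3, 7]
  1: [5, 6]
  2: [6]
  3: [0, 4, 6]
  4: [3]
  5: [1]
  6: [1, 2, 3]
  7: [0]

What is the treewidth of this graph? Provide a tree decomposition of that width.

Each bag holds 2 vertices, so the decomposition has width 1, which upper-bounds the treewidth. Any graph with an edge has treewidth ≥ 1, and G has the edge 3–6. Therefore the treewidth is 1.

Treewidth 1.
One such decomposition:
Bags: B1 = {3, 6}  B2 = {3, 4}  B3 = {1, 6}  B4 = {1, 5}  B5 = {0, 3}  B6 = {2, 6}  B7 = {0, 7}
Tree: B1–B2, B1–B3, B3–B4, B1–B5, B3–B6, B5–B7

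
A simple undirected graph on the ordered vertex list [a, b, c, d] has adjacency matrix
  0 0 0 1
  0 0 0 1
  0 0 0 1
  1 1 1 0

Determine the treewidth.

A width-1 tree decomposition is:
Bags: B1 = {a, d}  B2 = {c, d}  B3 = {b, d}
Tree: B1–B2, B1–B3
The largest bag has 2 vertices, giving width 1; this decomposition certifies tw(G) ≤ 1. Since G has at least one edge (e.g. a–d), it is not an edgeless graph, so tw(G) ≥ 1. Therefore the treewidth is 1.

1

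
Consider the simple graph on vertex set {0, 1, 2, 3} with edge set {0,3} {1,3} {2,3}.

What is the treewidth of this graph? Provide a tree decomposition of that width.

Each bag holds 2 vertices, so the decomposition has width 1, which upper-bounds the treewidth. G has an edge, so its treewidth is at least 1. Therefore the treewidth is 1.

Treewidth 1.
Bags: B1 = {2, 3}  B2 = {0, 3}  B3 = {1, 3}
Tree: B1–B2, B1–B3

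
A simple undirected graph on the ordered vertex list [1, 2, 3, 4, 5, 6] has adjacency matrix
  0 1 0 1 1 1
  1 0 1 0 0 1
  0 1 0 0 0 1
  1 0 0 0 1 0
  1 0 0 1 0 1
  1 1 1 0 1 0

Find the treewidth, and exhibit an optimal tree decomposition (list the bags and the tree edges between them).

Treewidth 2.
Bags: B1 = {1, 2, 6}  B2 = {1, 5, 6}  B3 = {1, 4, 5}  B4 = {2, 3, 6}
Tree: B1–B2, B2–B3, B1–B4

Every bag has size at most 3, so the width is 3 − 1 = 2 and tw(G) ≤ 2. For the lower bound, the 3 vertices {1, 2, 6} are pairwise adjacent, and any tree decomposition puts a clique entirely inside one bag — forcing width ≥ 2. Combining the bounds, tw(G) = 2.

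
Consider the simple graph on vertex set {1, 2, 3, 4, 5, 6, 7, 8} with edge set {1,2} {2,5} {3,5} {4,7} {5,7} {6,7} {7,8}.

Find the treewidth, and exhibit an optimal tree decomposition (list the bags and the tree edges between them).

Treewidth 1.
Bags: B1 = {5, 7}  B2 = {2, 5}  B3 = {4, 7}  B4 = {6, 7}  B5 = {7, 8}  B6 = {3, 5}  B7 = {1, 2}
Tree: B1–B2, B1–B3, B1–B4, B4–B5, B2–B6, B2–B7

Every bag has size at most 2, so the width is 2 − 1 = 1 and tw(G) ≤ 1. Since G has at least one edge (e.g. 7–5), it is not an edgeless graph, so tw(G) ≥ 1. Combining the bounds, tw(G) = 1.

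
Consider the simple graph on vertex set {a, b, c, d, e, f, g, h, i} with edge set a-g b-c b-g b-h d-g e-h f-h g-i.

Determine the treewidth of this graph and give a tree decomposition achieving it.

Treewidth 1.
Bags: B1 = {b, g}  B2 = {g, i}  B3 = {a, g}  B4 = {b, h}  B5 = {e, h}  B6 = {f, h}  B7 = {d, g}  B8 = {b, c}
Tree: B1–B2, B1–B3, B1–B4, B4–B5, B4–B6, B1–B7, B4–B8

Each bag holds 2 vertices, so the decomposition has width 1, which upper-bounds the treewidth. G has an edge, so its treewidth is at least 1. Therefore the treewidth is 1.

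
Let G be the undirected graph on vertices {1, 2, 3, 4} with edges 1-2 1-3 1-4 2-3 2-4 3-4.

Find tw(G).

A width-3 tree decomposition is:
Bags: B1 = {1, 2, 3, 4}
Tree: (single bag)
A single bag containing all 4 vertices is trivially a valid decomposition of width 3. Conversely, {1, 2, 3, 4} is a clique of size 4, and the vertices of any clique must share a bag in every tree decomposition; so some bag has ≥ 4 vertices and tw(G) ≥ 3. Hence tw(G) = 3 exactly.

3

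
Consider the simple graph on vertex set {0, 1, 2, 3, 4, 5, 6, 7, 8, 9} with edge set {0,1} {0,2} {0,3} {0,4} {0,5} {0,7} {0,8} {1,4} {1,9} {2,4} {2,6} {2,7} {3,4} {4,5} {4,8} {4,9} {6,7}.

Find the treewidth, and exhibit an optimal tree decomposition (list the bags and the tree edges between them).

Treewidth 2.
One optimal decomposition is:
Bags: B1 = {0, 2, 4}  B2 = {0, 2, 7}  B3 = {0, 1, 4}  B4 = {1, 4, 9}  B5 = {0, 4, 5}  B6 = {2, 6, 7}  B7 = {0, 4, 8}  B8 = {0, 3, 4}
Tree: B1–B2, B1–B3, B3–B4, B3–B5, B2–B6, B3–B7, B5–B8

The largest bag has 3 vertices, giving width 2; this decomposition certifies tw(G) ≤ 2. For the lower bound, the 3 vertices {0, 1, 4} are pairwise adjacent, and any tree decomposition puts a clique entirely inside one bag — forcing width ≥ 2. Combining the bounds, tw(G) = 2.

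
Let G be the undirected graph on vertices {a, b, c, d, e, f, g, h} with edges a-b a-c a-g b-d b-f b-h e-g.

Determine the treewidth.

1

A width-1 tree decomposition is:
Bags: B1 = {a, g}  B2 = {a, b}  B3 = {b, d}  B4 = {e, g}  B5 = {b, h}  B6 = {a, c}  B7 = {b, f}
Tree: B1–B2, B2–B3, B1–B4, B3–B5, B2–B6, B3–B7
Each bag holds 2 vertices, so the decomposition has width 1, which upper-bounds the treewidth. Any graph with an edge has treewidth ≥ 1, and G has the edge a–g. Combining the bounds, tw(G) = 1.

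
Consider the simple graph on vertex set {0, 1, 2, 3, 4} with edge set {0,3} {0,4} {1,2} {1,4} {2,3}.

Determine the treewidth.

A width-2 tree decomposition is:
Bags: B1 = {1, 2, 4}  B2 = {2, 3, 4}  B3 = {0, 3, 4}
Tree: B1–B2, B2–B3
Every bag has size at most 3, so the width is 3 − 1 = 2 and tw(G) ≤ 2. Since 4–1–2–3–0–4 is a cycle in G, G is not acyclic. Forests are exactly the graphs of treewidth ≤ 1, so tw(G) ≥ 2. The upper and lower bounds meet at 2, so that is the treewidth.

2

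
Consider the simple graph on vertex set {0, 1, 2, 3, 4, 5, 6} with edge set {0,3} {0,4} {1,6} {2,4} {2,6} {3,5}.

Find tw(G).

A width-1 tree decomposition is:
Bags: B1 = {3, 5}  B2 = {0, 3}  B3 = {0, 4}  B4 = {2, 4}  B5 = {2, 6}  B6 = {1, 6}
Tree: B1–B2, B2–B3, B3–B4, B4–B5, B5–B6
Each bag holds 2 vertices, so the decomposition has width 1, which upper-bounds the treewidth. Any graph with an edge has treewidth ≥ 1, and G has the edge 5–3. Therefore the treewidth is 1.

1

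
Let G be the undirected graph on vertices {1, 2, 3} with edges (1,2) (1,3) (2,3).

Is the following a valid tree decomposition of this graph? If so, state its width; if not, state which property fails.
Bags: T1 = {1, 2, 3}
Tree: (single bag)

Every vertex of G appears in some bag (union = {1, 2, 3}); every edge is covered by a bag; and for each vertex v the set of bags containing v is connected in the bag tree. The decomposition is therefore valid. The largest bag has 3 vertices, so the width is 2.

Yes; width 2.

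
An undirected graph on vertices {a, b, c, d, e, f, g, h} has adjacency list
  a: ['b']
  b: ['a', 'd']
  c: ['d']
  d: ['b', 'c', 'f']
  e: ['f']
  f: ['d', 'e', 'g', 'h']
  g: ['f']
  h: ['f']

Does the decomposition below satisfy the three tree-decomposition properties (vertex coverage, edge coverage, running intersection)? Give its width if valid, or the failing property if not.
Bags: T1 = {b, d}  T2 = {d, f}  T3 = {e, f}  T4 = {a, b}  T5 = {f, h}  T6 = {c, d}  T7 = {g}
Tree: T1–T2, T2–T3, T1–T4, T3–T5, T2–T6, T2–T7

A tree decomposition must satisfy three properties: every vertex lies in some bag; for every edge, both endpoints lie together in some bag; and for every vertex, the bags containing it form a connected subtree. Here edge (f,g) lies in no bag, so the decomposition is invalid.

No — edge (f,g) lies in no bag.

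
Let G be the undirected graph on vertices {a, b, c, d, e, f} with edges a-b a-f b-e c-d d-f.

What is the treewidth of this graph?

A width-1 tree decomposition is:
Bags: B1 = {b, e}  B2 = {a, b}  B3 = {a, f}  B4 = {d, f}  B5 = {c, d}
Tree: B1–B2, B2–B3, B3–B4, B4–B5
The largest bag has 2 vertices, giving width 1; this decomposition certifies tw(G) ≤ 1. Any graph with an edge has treewidth ≥ 1, and G has the edge e–b. The upper and lower bounds meet at 1, so that is the treewidth.

1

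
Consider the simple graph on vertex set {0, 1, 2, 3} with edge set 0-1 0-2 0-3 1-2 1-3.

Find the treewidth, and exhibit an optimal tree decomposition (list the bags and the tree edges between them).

Treewidth 2.
One optimal decomposition is:
Bags: B1 = {0, 1, 2}  B2 = {0, 1, 3}
Tree: B1–B2

The largest bag has 3 vertices, giving width 2; this decomposition certifies tw(G) ≤ 2. On the other hand G contains the 3-clique {0, 1, 2}. A clique must lie in a single bag of any decomposition, so no decomposition can have width below 2. Hence tw(G) = 2 exactly.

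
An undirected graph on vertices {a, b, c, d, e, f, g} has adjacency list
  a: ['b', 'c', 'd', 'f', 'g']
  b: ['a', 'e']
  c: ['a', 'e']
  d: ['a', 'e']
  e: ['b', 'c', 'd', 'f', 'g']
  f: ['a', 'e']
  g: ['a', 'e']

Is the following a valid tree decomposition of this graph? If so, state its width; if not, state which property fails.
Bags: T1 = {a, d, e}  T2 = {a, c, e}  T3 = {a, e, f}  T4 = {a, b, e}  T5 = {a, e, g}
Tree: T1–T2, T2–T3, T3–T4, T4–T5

Yes; width 2.

Vertex coverage: the bags together contain {a, b, c, d, e, f, g}, the full vertex set. Edge coverage: each edge of G has both endpoints in at least one bag. Running intersection: for every vertex, the bags containing it form a connected subtree. All three properties hold, so this is a valid tree decomposition of width max|bag| − 1 = 2, and hence tw(G) ≤ 2.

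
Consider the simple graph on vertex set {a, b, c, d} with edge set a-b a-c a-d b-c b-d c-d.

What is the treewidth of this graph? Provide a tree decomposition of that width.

With just one bag of size 4, the width is 4 − 1 = 3, so tw(G) ≤ 3. On the other hand G contains the 4-clique {a, b, c, d}. A clique must lie in a single bag of any decomposition, so no decomposition can have width below 3. Hence tw(G) = 3 exactly.

Treewidth 3.
One such decomposition:
Bags: B1 = {a, b, c, d}
Tree: (single bag)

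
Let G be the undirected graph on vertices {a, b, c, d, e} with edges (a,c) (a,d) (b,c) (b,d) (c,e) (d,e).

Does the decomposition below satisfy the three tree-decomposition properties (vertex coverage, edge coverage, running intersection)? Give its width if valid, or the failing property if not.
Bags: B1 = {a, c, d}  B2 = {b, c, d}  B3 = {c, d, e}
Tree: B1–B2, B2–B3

Yes; width 2.

Vertex coverage: the bags together contain {a, b, c, d, e}, the full vertex set. Edge coverage: each edge of G has both endpoints in at least one bag. Running intersection: for every vertex, the bags containing it form a connected subtree. All three properties hold, so this is a valid tree decomposition of width max|bag| − 1 = 2, and hence tw(G) ≤ 2.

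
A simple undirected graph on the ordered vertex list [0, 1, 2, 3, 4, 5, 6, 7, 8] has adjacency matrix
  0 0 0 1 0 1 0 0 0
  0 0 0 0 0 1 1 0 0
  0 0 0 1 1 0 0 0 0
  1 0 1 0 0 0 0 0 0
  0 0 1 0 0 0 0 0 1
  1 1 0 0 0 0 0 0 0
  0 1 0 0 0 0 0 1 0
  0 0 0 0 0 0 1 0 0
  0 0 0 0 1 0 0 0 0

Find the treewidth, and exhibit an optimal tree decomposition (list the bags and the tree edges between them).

Treewidth 1.
One optimal decomposition is:
Bags: B1 = {6, 7}  B2 = {1, 6}  B3 = {1, 5}  B4 = {0, 5}  B5 = {0, 3}  B6 = {2, 3}  B7 = {2, 4}  B8 = {4, 8}
Tree: B1–B2, B2–B3, B3–B4, B4–B5, B5–B6, B6–B7, B7–B8

Each bag holds 2 vertices, so the decomposition has width 1, which upper-bounds the treewidth. G has an edge, so its treewidth is at least 1. Hence tw(G) = 1 exactly.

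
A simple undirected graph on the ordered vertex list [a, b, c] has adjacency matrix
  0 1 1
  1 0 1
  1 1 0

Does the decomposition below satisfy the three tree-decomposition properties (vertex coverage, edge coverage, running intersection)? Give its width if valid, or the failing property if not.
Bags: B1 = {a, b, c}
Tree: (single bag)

Checking the three conditions: (i) the bags cover all of {a, b, c}; (ii) for each edge, some bag contains both endpoints; (iii) the bags containing any fixed vertex form a subtree. All hold, so the decomposition is valid with width 3 − 1 = 2.

Yes; width 2.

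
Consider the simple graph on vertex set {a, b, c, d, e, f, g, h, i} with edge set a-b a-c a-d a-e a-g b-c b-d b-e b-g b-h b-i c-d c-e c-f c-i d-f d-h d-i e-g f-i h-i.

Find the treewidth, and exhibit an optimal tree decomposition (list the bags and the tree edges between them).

Treewidth 3.
One such decomposition:
Bags: B1 = {a, b, c, e}  B2 = {a, b, c, d}  B3 = {b, c, d, i}  B4 = {c, d, f, i}  B5 = {a, b, e, g}  B6 = {b, d, h, i}
Tree: B1–B2, B2–B3, B3–B4, B1–B5, B3–B6

The largest bag has 4 vertices, giving width 3; this decomposition certifies tw(G) ≤ 3. Conversely, {c, d, f, i} is a clique of size 4, and the vertices of any clique must share a bag in every tree decomposition; so some bag has ≥ 4 vertices and tw(G) ≥ 3. Combining the bounds, tw(G) = 3.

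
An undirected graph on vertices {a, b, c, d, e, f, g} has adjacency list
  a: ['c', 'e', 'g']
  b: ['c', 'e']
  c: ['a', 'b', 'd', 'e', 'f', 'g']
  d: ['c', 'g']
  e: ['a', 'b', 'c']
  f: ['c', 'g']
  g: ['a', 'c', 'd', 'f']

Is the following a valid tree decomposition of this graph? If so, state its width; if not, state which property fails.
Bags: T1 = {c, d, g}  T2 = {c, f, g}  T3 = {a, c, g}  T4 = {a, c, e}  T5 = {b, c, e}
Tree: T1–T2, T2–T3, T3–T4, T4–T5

Yes; width 2.

Vertex coverage: the bags together contain {a, b, c, d, e, f, g}, the full vertex set. Edge coverage: each edge of G has both endpoints in at least one bag. Running intersection: for every vertex, the bags containing it form a connected subtree. All three properties hold, so this is a valid tree decomposition of width max|bag| − 1 = 2, and hence tw(G) ≤ 2.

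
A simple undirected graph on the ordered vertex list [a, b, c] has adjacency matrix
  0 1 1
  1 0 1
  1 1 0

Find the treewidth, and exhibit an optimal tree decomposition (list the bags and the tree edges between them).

Treewidth 2.
One optimal decomposition is:
Bags: B1 = {a, b, c}
Tree: (single bag)

A single bag containing all 3 vertices is trivially a valid decomposition of width 2. On the other hand G contains the 3-clique {a, b, c}. A clique must lie in a single bag of any decomposition, so no decomposition can have width below 2. Therefore the treewidth is 2.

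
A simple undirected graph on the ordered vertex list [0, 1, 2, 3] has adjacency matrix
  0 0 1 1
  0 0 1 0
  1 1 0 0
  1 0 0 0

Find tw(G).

1

A width-1 tree decomposition is:
Bags: B1 = {1, 2}  B2 = {0, 2}  B3 = {0, 3}
Tree: B1–B2, B2–B3
Every bag has size at most 2, so the width is 2 − 1 = 1 and tw(G) ≤ 1. Since G has at least one edge (e.g. 1–2), it is not an edgeless graph, so tw(G) ≥ 1. Combining the bounds, tw(G) = 1.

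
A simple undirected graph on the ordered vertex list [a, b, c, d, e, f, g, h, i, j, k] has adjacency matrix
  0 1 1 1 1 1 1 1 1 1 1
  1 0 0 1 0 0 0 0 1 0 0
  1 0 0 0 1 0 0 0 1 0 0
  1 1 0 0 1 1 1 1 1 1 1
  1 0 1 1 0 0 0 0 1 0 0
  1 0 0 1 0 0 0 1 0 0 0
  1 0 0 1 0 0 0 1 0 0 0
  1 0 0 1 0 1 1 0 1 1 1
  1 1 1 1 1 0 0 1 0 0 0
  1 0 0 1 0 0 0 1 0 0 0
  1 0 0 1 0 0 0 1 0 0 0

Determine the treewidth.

3

A width-3 tree decomposition is:
Bags: B1 = {a, d, h, i}  B2 = {a, d, f, h}  B3 = {a, d, e, i}  B4 = {a, d, h, j}  B5 = {a, c, e, i}  B6 = {a, b, d, i}  B7 = {a, d, h, k}  B8 = {a, d, g, h}
Tree: B1–B2, B1–B3, B2–B4, B3–B5, B3–B6, B1–B7, B1–B8
Each bag holds 4 vertices, so the decomposition has width 3, which upper-bounds the treewidth. For the lower bound, the 4 vertices {a, d, e, i} are pairwise adjacent, and any tree decomposition puts a clique entirely inside one bag — forcing width ≥ 3. Hence tw(G) = 3 exactly.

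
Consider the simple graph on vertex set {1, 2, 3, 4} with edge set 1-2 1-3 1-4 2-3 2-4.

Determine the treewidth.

A width-2 tree decomposition is:
Bags: B1 = {1, 2, 4}  B2 = {1, 2, 3}
Tree: B1–B2
The largest bag has 3 vertices, giving width 2; this decomposition certifies tw(G) ≤ 2. For the lower bound, the 3 vertices {1, 2, 3} are pairwise adjacent, and any tree decomposition puts a clique entirely inside one bag — forcing width ≥ 2. Combining the bounds, tw(G) = 2.

2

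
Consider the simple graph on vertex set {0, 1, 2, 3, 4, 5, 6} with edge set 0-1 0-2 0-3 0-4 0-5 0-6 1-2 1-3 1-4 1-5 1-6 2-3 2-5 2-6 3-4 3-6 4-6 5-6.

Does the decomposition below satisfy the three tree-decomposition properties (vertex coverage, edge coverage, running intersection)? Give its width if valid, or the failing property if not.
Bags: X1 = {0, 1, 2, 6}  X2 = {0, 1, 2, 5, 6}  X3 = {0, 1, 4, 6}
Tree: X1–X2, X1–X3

No — vertex 3 appears in no bag.

A tree decomposition must satisfy three properties: every vertex lies in some bag; for every edge, both endpoints lie together in some bag; and for every vertex, the bags containing it form a connected subtree. Here vertex 3 appears in no bag, so the decomposition is invalid.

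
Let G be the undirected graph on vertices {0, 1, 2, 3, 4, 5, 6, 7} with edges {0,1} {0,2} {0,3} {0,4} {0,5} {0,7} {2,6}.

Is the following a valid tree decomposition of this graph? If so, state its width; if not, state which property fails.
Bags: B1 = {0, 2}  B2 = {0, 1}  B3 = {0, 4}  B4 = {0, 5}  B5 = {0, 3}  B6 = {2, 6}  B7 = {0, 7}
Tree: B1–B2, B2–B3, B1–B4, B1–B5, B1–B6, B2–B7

Yes; width 1.

Vertex coverage: the bags together contain {0, 1, 2, 3, 4, 5, 6, 7}, the full vertex set. Edge coverage: each edge of G has both endpoints in at least one bag. Running intersection: for every vertex, the bags containing it form a connected subtree. All three properties hold, so this is a valid tree decomposition of width max|bag| − 1 = 1, and hence tw(G) ≤ 1.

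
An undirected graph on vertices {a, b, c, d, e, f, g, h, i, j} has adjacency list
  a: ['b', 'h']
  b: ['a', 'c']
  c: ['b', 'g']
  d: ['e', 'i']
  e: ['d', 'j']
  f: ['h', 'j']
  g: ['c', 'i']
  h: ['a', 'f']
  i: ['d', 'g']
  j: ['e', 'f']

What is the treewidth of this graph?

A width-2 tree decomposition is:
Bags: B1 = {d, g, i}  B2 = {c, d, g}  B3 = {b, c, d}  B4 = {a, b, d}  B5 = {a, d, h}  B6 = {d, f, h}  B7 = {d, f, j}  B8 = {d, e, j}
Tree: B1–B2, B2–B3, B3–B4, B4–B5, B5–B6, B6–B7, B7–B8
Every bag has size at most 3, so the width is 3 − 1 = 2 and tw(G) ≤ 2. For the lower bound, G contains the cycle d–i–g–c–b–a–h–f–j–e–d, so G is not a forest; only forests have treewidth ≤ 1, hence tw(G) ≥ 2. Therefore the treewidth is 2.

2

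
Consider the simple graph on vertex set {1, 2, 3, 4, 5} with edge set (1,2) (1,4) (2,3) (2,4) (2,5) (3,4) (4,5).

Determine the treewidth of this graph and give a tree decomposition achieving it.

Each bag holds 3 vertices, so the decomposition has width 2, which upper-bounds the treewidth. On the other hand G contains the 3-clique {1, 2, 4}. A clique must lie in a single bag of any decomposition, so no decomposition can have width below 2. Hence tw(G) = 2 exactly.

Treewidth 2.
One optimal decomposition is:
Bags: B1 = {1, 2, 4}  B2 = {2, 4, 5}  B3 = {2, 3, 4}
Tree: B1–B2, B1–B3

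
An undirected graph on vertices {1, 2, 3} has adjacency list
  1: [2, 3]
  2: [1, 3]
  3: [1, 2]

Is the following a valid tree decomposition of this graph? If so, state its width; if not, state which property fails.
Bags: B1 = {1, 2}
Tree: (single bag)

No — vertex 3 appears in no bag.

A tree decomposition must satisfy three properties: every vertex lies in some bag; for every edge, both endpoints lie together in some bag; and for every vertex, the bags containing it form a connected subtree. Here vertex 3 appears in no bag, so the decomposition is invalid.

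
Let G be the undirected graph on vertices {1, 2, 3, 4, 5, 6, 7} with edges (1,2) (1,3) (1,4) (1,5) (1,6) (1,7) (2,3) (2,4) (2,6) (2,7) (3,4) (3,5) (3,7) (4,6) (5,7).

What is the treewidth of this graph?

A width-3 tree decomposition is:
Bags: B1 = {1, 2, 3, 7}  B2 = {1, 3, 5, 7}  B3 = {1, 2, 3, 4}  B4 = {1, 2, 4, 6}
Tree: B1–B2, B1–B3, B3–B4
Every bag has size at most 4, so the width is 4 − 1 = 3 and tw(G) ≤ 3. On the other hand G contains the 4-clique {1, 2, 3, 4}. A clique must lie in a single bag of any decomposition, so no decomposition can have width below 3. Therefore the treewidth is 3.

3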